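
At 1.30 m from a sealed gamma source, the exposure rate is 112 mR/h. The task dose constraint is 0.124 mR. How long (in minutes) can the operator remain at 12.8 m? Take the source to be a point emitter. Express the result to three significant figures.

6.44 min

Using I₁d₁² = I₂d₂², rate at 12.8 m:
(1.30/12.8)² = 0.01031, so 112 × 0.01031 = 1.155 mR/h.
Stay time = 0.124 mR ÷ 1.155 mR/h = 0.1074 h = 6.444 min.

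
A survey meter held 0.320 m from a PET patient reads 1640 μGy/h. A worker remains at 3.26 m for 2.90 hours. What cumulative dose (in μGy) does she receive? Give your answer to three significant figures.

45.8 μGy

By the inverse-square law, rate at 3.26 m:
1640 × (0.320/3.26)² = 1640 × 0.009635 = 15.80 μGy/h.
Dose = rate × time = 15.80 μGy/h × 2.900 h = 45.82 μGy.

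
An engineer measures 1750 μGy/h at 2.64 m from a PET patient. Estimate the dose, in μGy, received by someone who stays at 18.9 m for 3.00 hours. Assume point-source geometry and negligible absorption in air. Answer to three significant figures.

By the inverse-square law, rate at 18.9 m:
1750 × (2.64/18.9)² = 1750 × 0.01951 = 34.14 μGy/h.
Dose = rate × time = 34.14 μGy/h × 3.000 h = 102.4 μGy.

102 μGy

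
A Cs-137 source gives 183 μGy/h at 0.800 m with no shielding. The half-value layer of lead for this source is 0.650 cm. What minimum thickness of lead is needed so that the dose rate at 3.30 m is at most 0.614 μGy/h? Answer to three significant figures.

At 3.30 m, distance alone gives 183 × (0.800/3.30)² = 183 × 0.05877 = 10.75 μGy/h.
Further attenuation needed: 10.75/0.614 = 17.51.
n = log₂(17.51) = 4.130 half-value layers.
Thickness = 4.130 × 0.650 cm = 2.684 cm.

2.68 cm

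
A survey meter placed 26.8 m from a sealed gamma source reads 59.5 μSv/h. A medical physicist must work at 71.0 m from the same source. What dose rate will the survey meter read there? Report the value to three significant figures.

8.48 μSv/h

Applying the 1/r² law, scaling from 26.8 m to 71.0 m:
(26.8/71.0)² = 0.1425, so 59.5 × 0.1425 = 8.479 μSv/h.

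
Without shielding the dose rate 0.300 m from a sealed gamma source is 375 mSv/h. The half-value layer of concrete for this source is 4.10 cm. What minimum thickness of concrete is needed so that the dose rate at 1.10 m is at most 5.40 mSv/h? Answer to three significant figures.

9.71 cm

At 1.10 m, distance alone gives 375 × (0.300/1.10)² = 375 × 0.07438 = 27.89 mSv/h.
Further attenuation needed: 27.89/5.40 = 5.165.
n = log₂(5.165) = 2.369 half-value layers.
Thickness = 2.369 × 4.10 cm = 9.713 cm.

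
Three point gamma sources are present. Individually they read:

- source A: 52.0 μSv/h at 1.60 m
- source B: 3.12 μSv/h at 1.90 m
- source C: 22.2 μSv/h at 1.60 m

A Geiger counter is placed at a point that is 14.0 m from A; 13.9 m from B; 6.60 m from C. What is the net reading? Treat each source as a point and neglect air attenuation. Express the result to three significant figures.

2.04 μSv/h

By superposition, sum each source's inverse-square contribution:
A: 52.0 × (1.60/14.0)² = 0.6792 μSv/h
B: 3.12 × (1.90/13.9)² = 0.05830 μSv/h
C: 22.2 × (1.60/6.60)² = 1.305 μSv/h
Total = 0.6792 + 0.05830 + 1.305 = 2.042 μSv/h.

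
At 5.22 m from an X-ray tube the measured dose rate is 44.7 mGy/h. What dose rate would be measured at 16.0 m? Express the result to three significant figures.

Applying the 1/r² law, scaling from 5.22 m to 16.0 m:
44.7 × (5.22/16.0)² = 44.7 × 0.1064 = 4.756 mGy/h.

4.76 mGy/h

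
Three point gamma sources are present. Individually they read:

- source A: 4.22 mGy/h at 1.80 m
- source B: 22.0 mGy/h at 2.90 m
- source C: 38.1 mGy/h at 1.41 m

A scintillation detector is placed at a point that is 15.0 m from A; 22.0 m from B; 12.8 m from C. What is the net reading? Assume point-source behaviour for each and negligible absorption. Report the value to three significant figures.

By superposition, sum each source's inverse-square contribution:
A: 4.22 × (1.80/15.0)² = 0.06077 mGy/h
B: 22.0 × (2.90/22.0)² = 0.3823 mGy/h
C: 38.1 × (1.41/12.8)² = 0.4623 mGy/h
Total = 0.06077 + 0.3823 + 0.4623 = 0.9054 mGy/h.

0.905 mGy/h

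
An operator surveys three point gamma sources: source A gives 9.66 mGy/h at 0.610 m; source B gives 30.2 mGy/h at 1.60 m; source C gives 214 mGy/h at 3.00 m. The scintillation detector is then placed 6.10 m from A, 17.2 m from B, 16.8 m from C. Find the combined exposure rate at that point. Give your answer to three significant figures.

Each source contributes Iᵢ·(dᵢ/rᵢ)²; contributions add.
A: 9.66 × (0.610/6.10)² = 0.09660 mGy/h
B: 30.2 × (1.60/17.2)² = 0.2613 mGy/h
C: 214 × (3.00/16.8)² = 6.824 mGy/h
Total = 0.09660 + 0.2613 + 6.824 = 7.182 mGy/h.

7.18 mGy/h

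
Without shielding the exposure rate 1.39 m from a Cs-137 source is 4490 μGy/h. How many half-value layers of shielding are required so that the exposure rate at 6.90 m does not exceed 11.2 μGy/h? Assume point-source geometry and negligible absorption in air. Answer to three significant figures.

4.02 half-value layers

At 6.90 m, distance alone gives 4490 × (1.39/6.90)² = 4490 × 0.04058 = 182.2 μGy/h.
Further attenuation needed: 182.2/11.2 = 16.27.
n = log₂(16.27) = 4.024 half-value layers.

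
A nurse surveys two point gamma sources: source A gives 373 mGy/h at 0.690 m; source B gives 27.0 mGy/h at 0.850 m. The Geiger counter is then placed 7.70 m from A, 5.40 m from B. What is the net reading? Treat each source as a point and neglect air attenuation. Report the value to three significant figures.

3.66 mGy/h

Each source contributes Iᵢ·(dᵢ/rᵢ)²; contributions add.
A: 373 × (0.690/7.70)² = 2.995 mGy/h
B: 27.0 × (0.850/5.40)² = 0.6690 mGy/h
Total = 2.995 + 0.6690 = 3.664 mGy/h.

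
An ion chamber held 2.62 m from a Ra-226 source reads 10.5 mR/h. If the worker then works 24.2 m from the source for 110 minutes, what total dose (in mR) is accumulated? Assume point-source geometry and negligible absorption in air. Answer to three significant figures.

Intensity scales as (d₁/d₂)², so rate at 24.2 m:
(2.62/24.2)² = 0.01172, so 10.5 × 0.01172 = 0.1231 mR/h.
Dose = rate × time = 0.1231 mR/h × 1.833 h = 0.2256 mR.

0.226 mR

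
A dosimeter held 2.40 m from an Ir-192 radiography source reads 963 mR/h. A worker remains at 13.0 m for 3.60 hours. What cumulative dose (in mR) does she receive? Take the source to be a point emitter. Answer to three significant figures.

118 mR

By the inverse-square law, rate at 13.0 m:
963 × (2.40/13.0)² = 963 × 0.03408 = 32.82 mR/h.
Dose = rate × time = 32.82 mR/h × 3.600 h = 118.2 mR.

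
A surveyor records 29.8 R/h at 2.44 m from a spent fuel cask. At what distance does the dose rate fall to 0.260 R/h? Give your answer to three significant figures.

26.1 m

Applying the 1/r² law, d₂ = d₁·√(I₁/I₂).
I₁/I₂ = 29.8/0.260 = 114.6, so d₂ = 2.44 × √114.6 = 26.12 m.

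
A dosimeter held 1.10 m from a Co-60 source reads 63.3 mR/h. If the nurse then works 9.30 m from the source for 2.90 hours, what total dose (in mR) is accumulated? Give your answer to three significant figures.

2.57 mR

Applying the 1/r² law, rate at 9.30 m:
(1.10/9.30)² = 0.01399, so 63.3 × 0.01399 = 0.8856 mR/h.
Dose = rate × time = 0.8856 mR/h × 2.900 h = 2.568 mR.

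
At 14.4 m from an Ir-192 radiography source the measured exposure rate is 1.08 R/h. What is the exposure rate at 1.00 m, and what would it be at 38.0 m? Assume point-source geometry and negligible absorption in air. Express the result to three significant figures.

224 R/h; 0.155 R/h

Using I₁d₁² = I₂d₂²,
At 1.00 m: 1.08 × (14.4/1.00)² = 1.08 × 207.4 = 224.0 R/h
At 38.0 m: (1.00/38.0)² = 0.0006925, so 224.0 × 0.0006925 = 0.1551 R/h.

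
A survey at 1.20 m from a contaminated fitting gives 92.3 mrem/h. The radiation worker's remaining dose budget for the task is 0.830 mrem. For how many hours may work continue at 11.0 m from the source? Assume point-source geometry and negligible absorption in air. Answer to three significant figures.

0.756 h

Since intensity falls as 1/r², rate at 11.0 m:
92.3 × (1.20/11.0)² = 92.3 × 0.01190 = 1.098 mrem/h.
Stay time = 0.830 mrem ÷ 1.098 mrem/h = 0.7559 h.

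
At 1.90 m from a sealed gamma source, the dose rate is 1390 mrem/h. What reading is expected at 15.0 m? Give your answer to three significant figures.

Intensity scales as (d₁/d₂)², so the rate at 15.0 m is
(1.90/15.0)² = 0.01604, so 1390 × 0.01604 = 22.30 mrem/h.

22.3 mrem/h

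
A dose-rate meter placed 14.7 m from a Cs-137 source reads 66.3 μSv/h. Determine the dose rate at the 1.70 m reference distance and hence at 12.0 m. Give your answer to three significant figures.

4960 μSv/h; 99.5 μSv/h

Since intensity falls as 1/r²,
At 1.70 m: (14.7/1.70)² = 74.77, so 66.3 × 74.77 = 4957 μSv/h
At 12.0 m: (1.70/12.0)² = 0.02007, so 4957 × 0.02007 = 99.49 μSv/h.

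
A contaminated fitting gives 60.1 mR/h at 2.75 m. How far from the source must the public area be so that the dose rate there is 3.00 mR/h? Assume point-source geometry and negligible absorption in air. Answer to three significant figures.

12.3 m

Using I₁d₁² = I₂d₂², d₂ = d₁·√(I₁/I₂).
I₁/I₂ = 60.1/3.00 = 20.03, so d₂ = 2.75 × √20.03 = 12.31 m.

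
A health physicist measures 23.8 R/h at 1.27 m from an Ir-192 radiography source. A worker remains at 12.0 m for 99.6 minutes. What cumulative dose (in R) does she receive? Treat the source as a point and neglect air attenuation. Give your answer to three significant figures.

Intensity scales as (d₁/d₂)², so rate at 12.0 m:
23.8 × (1.27/12.0)² = 23.8 × 0.01120 = 0.2666 R/h.
Dose = rate × time = 0.2666 R/h × 1.660 h = 0.4426 R.

0.443 R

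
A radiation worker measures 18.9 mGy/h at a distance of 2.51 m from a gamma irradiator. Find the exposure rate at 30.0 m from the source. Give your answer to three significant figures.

0.132 mGy/h

Applying the 1/r² law, the rate at 30.0 m is
18.9 × (2.51/30.0)² = 18.9 × 0.007000 = 0.1323 mGy/h.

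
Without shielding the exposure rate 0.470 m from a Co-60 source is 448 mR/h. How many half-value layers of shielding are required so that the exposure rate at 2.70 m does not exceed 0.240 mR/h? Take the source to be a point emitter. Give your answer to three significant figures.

5.82 half-value layers

At 2.70 m, distance alone gives (0.470/2.70)² = 0.03030, so 448 × 0.03030 = 13.57 mR/h.
Further attenuation needed: 13.57/0.240 = 56.54.
n = log₂(56.54) = 5.821 half-value layers.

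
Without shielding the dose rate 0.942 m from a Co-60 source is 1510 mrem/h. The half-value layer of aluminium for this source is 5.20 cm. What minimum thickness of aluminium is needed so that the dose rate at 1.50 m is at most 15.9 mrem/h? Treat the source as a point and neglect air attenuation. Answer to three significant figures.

27.2 cm

At 1.50 m, distance alone gives (0.942/1.50)² = 0.3944, so 1510 × 0.3944 = 595.5 mrem/h.
Further attenuation needed: 595.5/15.9 = 37.45.
n = log₂(37.45) = 5.227 half-value layers.
Thickness = 5.227 × 5.20 cm = 27.18 cm.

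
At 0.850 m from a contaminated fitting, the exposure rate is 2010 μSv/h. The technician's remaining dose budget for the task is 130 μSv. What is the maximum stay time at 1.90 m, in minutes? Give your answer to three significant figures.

Applying the 1/r² law, rate at 1.90 m:
2010 × (0.850/1.90)² = 2010 × 0.2001 = 402.2 μSv/h.
Stay time = 130 μSv ÷ 402.2 μSv/h = 0.3232 h = 19.39 min.

19.4 min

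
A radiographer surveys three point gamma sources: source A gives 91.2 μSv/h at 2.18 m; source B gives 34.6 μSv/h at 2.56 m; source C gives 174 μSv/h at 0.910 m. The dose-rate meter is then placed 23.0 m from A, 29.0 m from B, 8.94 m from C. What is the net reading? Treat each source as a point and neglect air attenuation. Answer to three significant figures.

By superposition, sum each source's inverse-square contribution:
A: 91.2 × (2.18/23.0)² = 0.8193 μSv/h
B: 34.6 × (2.56/29.0)² = 0.2696 μSv/h
C: 174 × (0.910/8.94)² = 1.803 μSv/h
Total = 0.8193 + 0.2696 + 1.803 = 2.892 μSv/h.

2.89 μSv/h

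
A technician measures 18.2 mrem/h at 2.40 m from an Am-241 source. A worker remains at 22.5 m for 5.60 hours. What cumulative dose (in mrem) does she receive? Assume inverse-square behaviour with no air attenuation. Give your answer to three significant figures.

Intensity scales as (d₁/d₂)², so rate at 22.5 m:
18.2 × (2.40/22.5)² = 18.2 × 0.01138 = 0.2071 mrem/h.
Dose = rate × time = 0.2071 mrem/h × 5.600 h = 1.160 mrem.

1.16 mrem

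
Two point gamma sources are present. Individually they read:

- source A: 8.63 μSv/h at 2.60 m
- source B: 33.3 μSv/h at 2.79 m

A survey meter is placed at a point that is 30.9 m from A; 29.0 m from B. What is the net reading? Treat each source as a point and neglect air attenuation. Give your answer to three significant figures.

By superposition, sum each source's inverse-square contribution:
A: 8.63 × (2.60/30.9)² = 0.06110 μSv/h
B: 33.3 × (2.79/29.0)² = 0.3082 μSv/h
Total = 0.06110 + 0.3082 = 0.3693 μSv/h.

0.369 μSv/h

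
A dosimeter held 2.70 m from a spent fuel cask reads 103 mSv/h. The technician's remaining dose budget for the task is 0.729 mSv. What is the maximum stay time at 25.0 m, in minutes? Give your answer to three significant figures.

By the inverse-square law, rate at 25.0 m:
103 × (2.70/25.0)² = 103 × 0.01166 = 1.201 mSv/h.
Stay time = 0.729 mSv ÷ 1.201 mSv/h = 0.6070 h = 36.42 min.

36.4 min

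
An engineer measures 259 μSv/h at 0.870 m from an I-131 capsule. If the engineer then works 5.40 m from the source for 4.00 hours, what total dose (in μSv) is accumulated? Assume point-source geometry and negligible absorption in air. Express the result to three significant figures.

26.9 μSv

By the inverse-square law, rate at 5.40 m:
259 × (0.870/5.40)² = 259 × 0.02596 = 6.724 μSv/h.
Dose = rate × time = 6.724 μSv/h × 4.000 h = 26.90 μSv.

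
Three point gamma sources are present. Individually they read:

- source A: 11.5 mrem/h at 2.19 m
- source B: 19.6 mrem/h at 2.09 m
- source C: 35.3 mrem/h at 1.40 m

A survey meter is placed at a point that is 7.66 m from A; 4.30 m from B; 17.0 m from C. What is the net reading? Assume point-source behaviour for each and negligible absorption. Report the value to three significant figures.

Each source contributes Iᵢ·(dᵢ/rᵢ)²; contributions add.
A: 11.5 × (2.19/7.66)² = 0.9400 mrem/h
B: 19.6 × (2.09/4.30)² = 4.630 mrem/h
C: 35.3 × (1.40/17.0)² = 0.2394 mrem/h
Total = 0.9400 + 4.630 + 0.2394 = 5.809 mrem/h.

5.81 mrem/h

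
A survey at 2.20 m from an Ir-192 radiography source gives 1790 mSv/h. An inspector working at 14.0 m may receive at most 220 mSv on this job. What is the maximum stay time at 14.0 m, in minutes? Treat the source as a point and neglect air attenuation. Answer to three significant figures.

Intensity scales as (d₁/d₂)², so rate at 14.0 m:
1790 × (2.20/14.0)² = 1790 × 0.02469 = 44.20 mSv/h.
Stay time = 220 mSv ÷ 44.20 mSv/h = 4.977 h = 298.6 min.

299 min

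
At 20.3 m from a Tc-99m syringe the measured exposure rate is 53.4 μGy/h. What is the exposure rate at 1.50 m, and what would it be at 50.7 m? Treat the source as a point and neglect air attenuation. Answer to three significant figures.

9780 μGy/h; 8.56 μGy/h

Using I₁d₁² = I₂d₂²,
At 1.50 m: (20.3/1.50)² = 183.2, so 53.4 × 183.2 = 9783 μGy/h
At 50.7 m: (1.50/50.7)² = 0.0008753, so 9783 × 0.0008753 = 8.563 μGy/h.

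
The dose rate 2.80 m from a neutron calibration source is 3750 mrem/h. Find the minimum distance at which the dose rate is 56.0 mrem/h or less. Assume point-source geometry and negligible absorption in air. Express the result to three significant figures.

22.9 m

Applying the 1/r² law, d₂ = d₁·√(I₁/I₂).
I₁/I₂ = 3750/56.0 = 66.96, so d₂ = 2.80 × √66.96 = 22.91 m.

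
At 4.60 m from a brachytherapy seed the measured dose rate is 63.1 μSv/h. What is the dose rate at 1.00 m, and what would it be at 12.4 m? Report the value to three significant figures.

Intensity scales as (d₁/d₂)², so
At 1.00 m: (4.60/1.00)² = 21.16, so 63.1 × 21.16 = 1335 μSv/h
At 12.4 m: 1335 × (1.00/12.4)² = 1335 × 0.006504 = 8.683 μSv/h.

1340 μSv/h; 8.68 μSv/h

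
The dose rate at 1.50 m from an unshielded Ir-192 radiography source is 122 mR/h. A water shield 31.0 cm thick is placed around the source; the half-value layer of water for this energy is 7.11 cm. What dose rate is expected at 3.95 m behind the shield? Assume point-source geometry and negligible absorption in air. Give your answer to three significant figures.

Distance alone: 122 × (1.50/3.95)² = 122 × 0.1442 = 17.59 mR/h.
Shield: 31.0/7.11 = 4.360 half-value layers → attenuation 2^(−4.360) = 0.04870.
Combined: 17.59 × 0.04870 = 0.8566 mR/h.

0.857 mR/h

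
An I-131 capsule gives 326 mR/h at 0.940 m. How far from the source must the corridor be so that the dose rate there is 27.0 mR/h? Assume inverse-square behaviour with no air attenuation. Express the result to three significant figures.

Intensity scales as (d₁/d₂)², so d₂ = d₁·√(I₁/I₂).
I₁/I₂ = 326/27.0 = 12.07, so d₂ = 0.940 × √12.07 = 3.266 m.

3.27 m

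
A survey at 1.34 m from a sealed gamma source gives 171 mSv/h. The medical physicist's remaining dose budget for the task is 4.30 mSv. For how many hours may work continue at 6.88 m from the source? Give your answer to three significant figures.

Using I₁d₁² = I₂d₂², rate at 6.88 m:
171 × (1.34/6.88)² = 171 × 0.03793 = 6.486 mSv/h.
Stay time = 4.30 mSv ÷ 6.486 mSv/h = 0.6630 h.

0.663 h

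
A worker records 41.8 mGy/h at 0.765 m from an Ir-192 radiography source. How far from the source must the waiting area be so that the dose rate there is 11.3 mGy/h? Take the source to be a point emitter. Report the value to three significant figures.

1.47 m

By the inverse-square law, d₂ = d₁·√(I₁/I₂).
I₁/I₂ = 41.8/11.3 = 3.699, so d₂ = 0.765 × √3.699 = 1.471 m.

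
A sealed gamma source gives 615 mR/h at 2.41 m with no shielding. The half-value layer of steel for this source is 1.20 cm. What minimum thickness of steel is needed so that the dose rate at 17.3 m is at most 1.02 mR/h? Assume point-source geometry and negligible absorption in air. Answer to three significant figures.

At 17.3 m, distance alone gives 615 × (2.41/17.3)² = 615 × 0.01941 = 11.94 mR/h.
Further attenuation needed: 11.94/1.02 = 11.71.
n = log₂(11.71) = 3.550 half-value layers.
Thickness = 3.550 × 1.20 cm = 4.260 cm.

4.26 cm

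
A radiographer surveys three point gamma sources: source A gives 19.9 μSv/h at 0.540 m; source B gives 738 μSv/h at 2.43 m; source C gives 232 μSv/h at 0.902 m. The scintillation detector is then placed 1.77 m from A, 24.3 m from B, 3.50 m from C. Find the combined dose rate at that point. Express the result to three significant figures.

Each source contributes Iᵢ·(dᵢ/rᵢ)²; contributions add.
A: 19.9 × (0.540/1.77)² = 1.852 μSv/h
B: 738 × (2.43/24.3)² = 7.380 μSv/h
C: 232 × (0.902/3.50)² = 15.41 μSv/h
Total = 1.852 + 7.380 + 15.41 = 24.64 μSv/h.

24.6 μSv/h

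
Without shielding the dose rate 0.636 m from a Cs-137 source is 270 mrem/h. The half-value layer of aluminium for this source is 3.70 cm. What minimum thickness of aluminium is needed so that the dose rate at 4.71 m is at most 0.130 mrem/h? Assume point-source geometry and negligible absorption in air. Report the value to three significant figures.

19.4 cm

At 4.71 m, distance alone gives (0.636/4.71)² = 0.01823, so 270 × 0.01823 = 4.922 mrem/h.
Further attenuation needed: 4.922/0.130 = 37.86.
n = log₂(37.86) = 5.243 half-value layers.
Thickness = 5.243 × 3.70 cm = 19.40 cm.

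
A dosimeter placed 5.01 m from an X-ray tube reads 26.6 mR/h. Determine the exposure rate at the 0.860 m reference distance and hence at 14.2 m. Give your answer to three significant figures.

Using I₁d₁² = I₂d₂²,
At 0.860 m: (5.01/0.860)² = 33.94, so 26.6 × 33.94 = 902.8 mR/h
At 14.2 m: (0.860/14.2)² = 0.003668, so 902.8 × 0.003668 = 3.311 mR/h.

903 mR/h; 3.31 mR/h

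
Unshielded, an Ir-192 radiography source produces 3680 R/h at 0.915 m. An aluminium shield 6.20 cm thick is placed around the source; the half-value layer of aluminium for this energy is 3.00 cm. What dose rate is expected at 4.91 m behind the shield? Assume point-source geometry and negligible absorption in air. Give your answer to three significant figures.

30.5 R/h

Distance alone: 3680 × (0.915/4.91)² = 3680 × 0.03473 = 127.8 R/h.
Shield: 6.20/3.00 = 2.067 half-value layers → attenuation 2^(−2.067) = 0.2387.
Combined: 127.8 × 0.2387 = 30.51 R/h.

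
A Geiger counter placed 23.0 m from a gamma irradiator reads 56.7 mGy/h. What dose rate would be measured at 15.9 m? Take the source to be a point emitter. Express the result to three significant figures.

Applying the 1/r² law, scaling from 23.0 m to 15.9 m:
(23.0/15.9)² = 2.092, so 56.7 × 2.092 = 118.6 mGy/h.

119 mGy/h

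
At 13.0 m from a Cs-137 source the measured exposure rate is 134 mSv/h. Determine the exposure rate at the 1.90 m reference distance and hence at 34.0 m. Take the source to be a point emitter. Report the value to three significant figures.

6270 mSv/h; 19.6 mSv/h

Applying the 1/r² law,
At 1.90 m: 134 × (13.0/1.90)² = 134 × 46.81 = 6273 mSv/h
At 34.0 m: (1.90/34.0)² = 0.003123, so 6273 × 0.003123 = 19.59 mSv/h.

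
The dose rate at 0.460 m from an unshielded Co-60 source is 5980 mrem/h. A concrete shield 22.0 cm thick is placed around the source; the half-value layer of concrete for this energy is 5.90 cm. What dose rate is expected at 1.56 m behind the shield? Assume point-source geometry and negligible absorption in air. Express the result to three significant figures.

Distance alone: (0.460/1.56)² = 0.08695, so 5980 × 0.08695 = 520.0 mrem/h.
Shield: 22.0/5.90 = 3.729 half-value layers → attenuation 2^(−3.729) = 0.07542.
Combined: 520.0 × 0.07542 = 39.22 mrem/h.

39.2 mrem/h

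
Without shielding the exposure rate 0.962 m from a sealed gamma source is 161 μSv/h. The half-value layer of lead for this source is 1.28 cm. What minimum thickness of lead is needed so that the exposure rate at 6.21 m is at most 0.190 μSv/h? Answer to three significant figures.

5.56 cm

At 6.21 m, distance alone gives (0.962/6.21)² = 0.02400, so 161 × 0.02400 = 3.864 μSv/h.
Further attenuation needed: 3.864/0.190 = 20.34.
n = log₂(20.34) = 4.346 half-value layers.
Thickness = 4.346 × 1.28 cm = 5.563 cm.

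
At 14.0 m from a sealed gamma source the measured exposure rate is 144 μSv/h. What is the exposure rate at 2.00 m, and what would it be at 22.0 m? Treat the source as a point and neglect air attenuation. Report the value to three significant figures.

7060 μSv/h; 58.3 μSv/h

Since intensity falls as 1/r²,
At 2.00 m: 144 × (14.0/2.00)² = 144 × 49.00 = 7056 μSv/h
At 22.0 m: (2.00/22.0)² = 0.008264, so 7056 × 0.008264 = 58.31 μSv/h.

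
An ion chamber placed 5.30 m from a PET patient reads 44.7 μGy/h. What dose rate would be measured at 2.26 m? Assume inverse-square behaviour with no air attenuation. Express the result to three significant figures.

246 μGy/h

By the inverse-square law, scaling from 5.30 m to 2.26 m:
(5.30/2.26)² = 5.500, so 44.7 × 5.500 = 245.9 μGy/h.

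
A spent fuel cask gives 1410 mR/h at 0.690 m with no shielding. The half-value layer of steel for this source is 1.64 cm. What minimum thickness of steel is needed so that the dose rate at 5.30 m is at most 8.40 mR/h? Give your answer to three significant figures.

At 5.30 m, distance alone gives (0.690/5.30)² = 0.01695, so 1410 × 0.01695 = 23.90 mR/h.
Further attenuation needed: 23.90/8.40 = 2.845.
n = log₂(2.845) = 1.508 half-value layers.
Thickness = 1.508 × 1.64 cm = 2.473 cm.

2.47 cm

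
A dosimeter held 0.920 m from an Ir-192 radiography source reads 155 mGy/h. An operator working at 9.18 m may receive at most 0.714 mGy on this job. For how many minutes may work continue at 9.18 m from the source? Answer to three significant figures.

27.5 min

Intensity scales as (d₁/d₂)², so rate at 9.18 m:
155 × (0.920/9.18)² = 155 × 0.01004 = 1.556 mGy/h.
Stay time = 0.714 mGy ÷ 1.556 mGy/h = 0.4589 h = 27.53 min.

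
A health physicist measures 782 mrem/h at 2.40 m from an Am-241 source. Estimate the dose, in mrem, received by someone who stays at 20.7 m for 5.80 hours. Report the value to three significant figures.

Applying the 1/r² law, rate at 20.7 m:
782 × (2.40/20.7)² = 782 × 0.01344 = 10.51 mrem/h.
Dose = rate × time = 10.51 mrem/h × 5.800 h = 60.96 mrem.

61.0 mrem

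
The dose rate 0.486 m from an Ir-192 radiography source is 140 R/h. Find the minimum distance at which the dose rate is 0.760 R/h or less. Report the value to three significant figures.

Since intensity falls as 1/r², d₂ = d₁·√(I₁/I₂).
I₁/I₂ = 140/0.760 = 184.2, so d₂ = 0.486 × √184.2 = 6.596 m.

6.60 m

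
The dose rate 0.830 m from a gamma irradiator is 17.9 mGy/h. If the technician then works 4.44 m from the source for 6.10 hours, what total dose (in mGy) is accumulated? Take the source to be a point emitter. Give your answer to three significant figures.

3.82 mGy

Intensity scales as (d₁/d₂)², so rate at 4.44 m:
(0.830/4.44)² = 0.03495, so 17.9 × 0.03495 = 0.6256 mGy/h.
Dose = rate × time = 0.6256 mGy/h × 6.100 h = 3.816 mGy.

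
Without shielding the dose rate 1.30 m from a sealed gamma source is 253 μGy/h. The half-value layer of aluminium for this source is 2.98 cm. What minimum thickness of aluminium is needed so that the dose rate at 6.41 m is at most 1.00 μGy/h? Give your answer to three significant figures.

10.1 cm

At 6.41 m, distance alone gives (1.30/6.41)² = 0.04113, so 253 × 0.04113 = 10.41 μGy/h.
Further attenuation needed: 10.41/1.00 = 10.41.
n = log₂(10.41) = 3.380 half-value layers.
Thickness = 3.380 × 2.98 cm = 10.07 cm.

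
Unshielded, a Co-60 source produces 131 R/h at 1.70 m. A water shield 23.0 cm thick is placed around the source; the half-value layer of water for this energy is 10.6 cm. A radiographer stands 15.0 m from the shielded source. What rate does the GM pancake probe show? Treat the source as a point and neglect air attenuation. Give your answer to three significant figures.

Distance alone: (1.70/15.0)² = 0.01284, so 131 × 0.01284 = 1.682 R/h.
Shield: 23.0/10.6 = 2.170 half-value layers → attenuation 2^(−2.170) = 0.2222.
Combined: 1.682 × 0.2222 = 0.3737 R/h.

0.374 R/h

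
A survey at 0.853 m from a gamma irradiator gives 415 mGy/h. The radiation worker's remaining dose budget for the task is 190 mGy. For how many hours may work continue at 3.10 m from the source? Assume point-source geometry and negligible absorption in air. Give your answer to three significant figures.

Intensity scales as (d₁/d₂)², so rate at 3.10 m:
415 × (0.853/3.10)² = 415 × 0.07571 = 31.42 mGy/h.
Stay time = 190 mGy ÷ 31.42 mGy/h = 6.047 h.

6.05 h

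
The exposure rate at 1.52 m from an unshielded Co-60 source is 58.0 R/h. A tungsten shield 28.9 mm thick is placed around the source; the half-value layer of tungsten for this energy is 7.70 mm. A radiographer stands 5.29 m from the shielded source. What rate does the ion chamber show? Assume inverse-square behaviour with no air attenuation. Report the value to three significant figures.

Distance alone: (1.52/5.29)² = 0.08256, so 58.0 × 0.08256 = 4.788 R/h.
Shield: 28.9/7.70 = 3.753 half-value layers → attenuation 2^(−3.753) = 0.07417.
Combined: 4.788 × 0.07417 = 0.3551 R/h.

0.355 R/h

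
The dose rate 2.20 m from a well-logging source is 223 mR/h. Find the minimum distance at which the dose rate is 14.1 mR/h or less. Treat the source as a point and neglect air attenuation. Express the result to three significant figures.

Intensity scales as (d₁/d₂)², so d₂ = d₁·√(I₁/I₂).
I₁/I₂ = 223/14.1 = 15.82, so d₂ = 2.20 × √15.82 = 8.750 m.

8.75 m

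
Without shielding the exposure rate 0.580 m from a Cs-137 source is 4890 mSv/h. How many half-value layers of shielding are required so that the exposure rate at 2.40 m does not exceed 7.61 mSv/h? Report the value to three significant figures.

5.23 half-value layers

At 2.40 m, distance alone gives 4890 × (0.580/2.40)² = 4890 × 0.05840 = 285.6 mSv/h.
Further attenuation needed: 285.6/7.61 = 37.53.
n = log₂(37.53) = 5.230 half-value layers.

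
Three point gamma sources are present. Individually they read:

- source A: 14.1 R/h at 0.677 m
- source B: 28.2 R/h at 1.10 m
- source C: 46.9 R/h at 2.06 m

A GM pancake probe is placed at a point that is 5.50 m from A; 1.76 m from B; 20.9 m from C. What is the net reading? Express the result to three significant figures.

11.7 R/h

Each source contributes Iᵢ·(dᵢ/rᵢ)²; contributions add.
A: 14.1 × (0.677/5.50)² = 0.2136 R/h
B: 28.2 × (1.10/1.76)² = 11.02 R/h
C: 46.9 × (2.06/20.9)² = 0.4556 R/h
Total = 0.2136 + 11.02 + 0.4556 = 11.69 R/h.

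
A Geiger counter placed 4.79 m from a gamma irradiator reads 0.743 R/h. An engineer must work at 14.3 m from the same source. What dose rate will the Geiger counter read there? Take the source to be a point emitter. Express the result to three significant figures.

Using I₁d₁² = I₂d₂², scaling from 4.79 m to 14.3 m:
(4.79/14.3)² = 0.1122, so 0.743 × 0.1122 = 0.08336 R/h.

0.0834 R/h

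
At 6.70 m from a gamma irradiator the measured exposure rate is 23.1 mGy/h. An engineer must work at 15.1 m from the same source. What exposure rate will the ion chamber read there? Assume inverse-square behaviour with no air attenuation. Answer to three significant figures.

4.55 mGy/h

Since intensity falls as 1/r², scaling from 6.70 m to 15.1 m:
(6.70/15.1)² = 0.1969, so 23.1 × 0.1969 = 4.548 mGy/h.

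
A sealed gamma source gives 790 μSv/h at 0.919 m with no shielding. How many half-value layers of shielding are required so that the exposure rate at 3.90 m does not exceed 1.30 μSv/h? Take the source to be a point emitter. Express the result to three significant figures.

At 3.90 m, distance alone gives (0.919/3.90)² = 0.05553, so 790 × 0.05553 = 43.87 μSv/h.
Further attenuation needed: 43.87/1.30 = 33.75.
n = log₂(33.75) = 5.077 half-value layers.

5.08 half-value layers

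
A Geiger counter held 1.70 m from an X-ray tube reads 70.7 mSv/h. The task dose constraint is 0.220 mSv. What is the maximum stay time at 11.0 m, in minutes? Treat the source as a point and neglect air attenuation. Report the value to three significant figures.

Since intensity falls as 1/r², rate at 11.0 m:
70.7 × (1.70/11.0)² = 70.7 × 0.02388 = 1.688 mSv/h.
Stay time = 0.220 mSv ÷ 1.688 mSv/h = 0.1303 h = 7.818 min.

7.82 min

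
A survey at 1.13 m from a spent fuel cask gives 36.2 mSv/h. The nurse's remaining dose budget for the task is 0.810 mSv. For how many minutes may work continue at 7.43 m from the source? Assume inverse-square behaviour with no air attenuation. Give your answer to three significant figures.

58.0 min

Since intensity falls as 1/r², rate at 7.43 m:
36.2 × (1.13/7.43)² = 36.2 × 0.02313 = 0.8373 mSv/h.
Stay time = 0.810 mSv ÷ 0.8373 mSv/h = 0.9674 h = 58.04 min.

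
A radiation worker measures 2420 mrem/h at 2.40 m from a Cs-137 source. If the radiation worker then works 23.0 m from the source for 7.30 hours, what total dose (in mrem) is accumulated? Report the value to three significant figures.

192 mrem

Intensity scales as (d₁/d₂)², so rate at 23.0 m:
2420 × (2.40/23.0)² = 2420 × 0.01089 = 26.35 mrem/h.
Dose = rate × time = 26.35 mrem/h × 7.300 h = 192.4 mrem.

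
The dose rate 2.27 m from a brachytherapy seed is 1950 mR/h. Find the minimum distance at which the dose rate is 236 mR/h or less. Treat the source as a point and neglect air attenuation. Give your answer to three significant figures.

Using I₁d₁² = I₂d₂², d₂ = d₁·√(I₁/I₂).
I₁/I₂ = 1950/236 = 8.263, so d₂ = 2.27 × √8.263 = 6.525 m.

6.53 m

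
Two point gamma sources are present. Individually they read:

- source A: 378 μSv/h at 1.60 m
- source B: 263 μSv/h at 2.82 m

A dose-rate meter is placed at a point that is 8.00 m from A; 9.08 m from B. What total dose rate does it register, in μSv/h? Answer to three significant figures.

By superposition, sum each source's inverse-square contribution:
A: 378 × (1.60/8.00)² = 15.12 μSv/h
B: 263 × (2.82/9.08)² = 25.37 μSv/h
Total = 15.12 + 25.37 = 40.49 μSv/h.

40.5 μSv/h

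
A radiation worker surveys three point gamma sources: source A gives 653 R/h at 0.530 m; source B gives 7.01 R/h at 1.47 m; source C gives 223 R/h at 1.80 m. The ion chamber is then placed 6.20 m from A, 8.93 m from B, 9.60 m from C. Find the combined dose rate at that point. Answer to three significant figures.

By superposition, sum each source's inverse-square contribution:
A: 653 × (0.530/6.20)² = 4.772 R/h
B: 7.01 × (1.47/8.93)² = 0.1900 R/h
C: 223 × (1.80/9.60)² = 7.840 R/h
Total = 4.772 + 0.1900 + 7.840 = 12.80 R/h.

12.8 R/h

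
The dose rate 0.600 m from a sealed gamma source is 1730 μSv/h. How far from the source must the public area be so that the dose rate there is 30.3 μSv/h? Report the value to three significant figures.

4.53 m

Intensity scales as (d₁/d₂)², so d₂ = d₁·√(I₁/I₂).
I₁/I₂ = 1730/30.3 = 57.10, so d₂ = 0.600 × √57.10 = 4.534 m.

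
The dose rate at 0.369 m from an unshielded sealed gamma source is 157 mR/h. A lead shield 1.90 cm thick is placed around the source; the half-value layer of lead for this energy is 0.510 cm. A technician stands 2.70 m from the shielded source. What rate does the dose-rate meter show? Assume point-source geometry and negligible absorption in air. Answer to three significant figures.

0.222 mR/h

Distance alone: 157 × (0.369/2.70)² = 157 × 0.01868 = 2.933 mR/h.
Shield: 1.90/0.510 = 3.725 half-value layers → attenuation 2^(−3.725) = 0.07562.
Combined: 2.933 × 0.07562 = 0.2218 mR/h.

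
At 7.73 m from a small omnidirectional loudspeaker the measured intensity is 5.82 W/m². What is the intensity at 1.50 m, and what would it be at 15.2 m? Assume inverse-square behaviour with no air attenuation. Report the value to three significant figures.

155 W/m²; 1.51 W/m²

Applying the 1/r² law,
At 1.50 m: (7.73/1.50)² = 26.56, so 5.82 × 26.56 = 154.6 W/m²
At 15.2 m: 154.6 × (1.50/15.2)² = 154.6 × 0.009739 = 1.506 W/m².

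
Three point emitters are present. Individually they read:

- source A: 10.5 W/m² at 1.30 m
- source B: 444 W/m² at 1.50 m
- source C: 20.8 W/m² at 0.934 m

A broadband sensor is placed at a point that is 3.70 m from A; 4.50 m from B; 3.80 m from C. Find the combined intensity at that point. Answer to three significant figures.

By superposition, sum each source's inverse-square contribution:
A: 10.5 × (1.30/3.70)² = 1.296 W/m²
B: 444 × (1.50/4.50)² = 49.33 W/m²
C: 20.8 × (0.934/3.80)² = 1.257 W/m²
Total = 1.296 + 49.33 + 1.257 = 51.88 W/m².

51.9 W/m²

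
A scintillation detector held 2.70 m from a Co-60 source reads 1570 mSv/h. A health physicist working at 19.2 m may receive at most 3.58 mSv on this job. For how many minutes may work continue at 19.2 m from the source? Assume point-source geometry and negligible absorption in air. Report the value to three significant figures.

Intensity scales as (d₁/d₂)², so rate at 19.2 m:
1570 × (2.70/19.2)² = 1570 × 0.01978 = 31.05 mSv/h.
Stay time = 3.58 mSv ÷ 31.05 mSv/h = 0.1153 h = 6.918 min.

6.92 min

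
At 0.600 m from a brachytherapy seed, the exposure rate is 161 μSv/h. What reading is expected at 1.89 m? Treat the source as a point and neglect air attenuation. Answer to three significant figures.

16.2 μSv/h

Intensity scales as (d₁/d₂)², so the rate at 1.89 m is
161 × (0.600/1.89)² = 161 × 0.1008 = 16.23 μSv/h.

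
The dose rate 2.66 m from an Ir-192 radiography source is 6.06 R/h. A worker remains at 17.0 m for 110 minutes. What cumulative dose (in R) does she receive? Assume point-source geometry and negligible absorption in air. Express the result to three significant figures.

Using I₁d₁² = I₂d₂², rate at 17.0 m:
6.06 × (2.66/17.0)² = 6.06 × 0.02448 = 0.1483 R/h.
Dose = rate × time = 0.1483 R/h × 1.833 h = 0.2718 R.

0.272 R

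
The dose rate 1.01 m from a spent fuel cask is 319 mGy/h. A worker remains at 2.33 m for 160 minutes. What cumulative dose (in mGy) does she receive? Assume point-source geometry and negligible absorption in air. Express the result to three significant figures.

160 mGy

Applying the 1/r² law, rate at 2.33 m:
(1.01/2.33)² = 0.1879, so 319 × 0.1879 = 59.94 mGy/h.
Dose = rate × time = 59.94 mGy/h × 2.667 h = 159.9 mGy.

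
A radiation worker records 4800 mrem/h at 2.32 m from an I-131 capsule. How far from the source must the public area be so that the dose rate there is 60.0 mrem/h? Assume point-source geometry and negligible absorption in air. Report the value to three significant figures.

Applying the 1/r² law, d₂ = d₁·√(I₁/I₂).
I₁/I₂ = 4800/60.0 = 80.00, so d₂ = 2.32 × √80.00 = 20.75 m.

20.8 m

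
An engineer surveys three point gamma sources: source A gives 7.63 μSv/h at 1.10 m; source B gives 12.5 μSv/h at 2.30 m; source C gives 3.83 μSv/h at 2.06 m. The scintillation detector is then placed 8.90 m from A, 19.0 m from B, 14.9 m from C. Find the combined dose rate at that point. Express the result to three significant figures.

0.373 μSv/h

By superposition, sum each source's inverse-square contribution:
A: 7.63 × (1.10/8.90)² = 0.1166 μSv/h
B: 12.5 × (2.30/19.0)² = 0.1832 μSv/h
C: 3.83 × (2.06/14.9)² = 0.07321 μSv/h
Total = 0.1166 + 0.1832 + 0.07321 = 0.3730 μSv/h.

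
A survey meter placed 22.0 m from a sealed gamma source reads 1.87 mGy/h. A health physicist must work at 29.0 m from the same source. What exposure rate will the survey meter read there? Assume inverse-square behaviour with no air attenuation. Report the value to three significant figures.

1.08 mGy/h

Using I₁d₁² = I₂d₂², scaling from 22.0 m to 29.0 m:
(22.0/29.0)² = 0.5755, so 1.87 × 0.5755 = 1.076 mGy/h.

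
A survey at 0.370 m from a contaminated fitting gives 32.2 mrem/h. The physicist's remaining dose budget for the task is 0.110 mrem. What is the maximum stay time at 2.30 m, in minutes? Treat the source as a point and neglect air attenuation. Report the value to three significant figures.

Since intensity falls as 1/r², rate at 2.30 m:
(0.370/2.30)² = 0.02588, so 32.2 × 0.02588 = 0.8333 mrem/h.
Stay time = 0.110 mrem ÷ 0.8333 mrem/h = 0.1320 h = 7.920 min.

7.92 min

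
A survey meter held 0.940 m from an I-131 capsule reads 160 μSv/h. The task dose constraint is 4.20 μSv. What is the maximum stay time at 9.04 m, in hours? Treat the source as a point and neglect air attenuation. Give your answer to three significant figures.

Applying the 1/r² law, rate at 9.04 m:
(0.940/9.04)² = 0.01081, so 160 × 0.01081 = 1.730 μSv/h.
Stay time = 4.20 μSv ÷ 1.730 μSv/h = 2.428 h.

2.43 h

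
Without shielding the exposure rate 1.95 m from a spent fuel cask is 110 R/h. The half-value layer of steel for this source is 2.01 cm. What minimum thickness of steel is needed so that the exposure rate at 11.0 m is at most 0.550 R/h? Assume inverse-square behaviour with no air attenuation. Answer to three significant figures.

At 11.0 m, distance alone gives (1.95/11.0)² = 0.03143, so 110 × 0.03143 = 3.457 R/h.
Further attenuation needed: 3.457/0.550 = 6.285.
n = log₂(6.285) = 2.652 half-value layers.
Thickness = 2.652 × 2.01 cm = 5.331 cm.

5.33 cm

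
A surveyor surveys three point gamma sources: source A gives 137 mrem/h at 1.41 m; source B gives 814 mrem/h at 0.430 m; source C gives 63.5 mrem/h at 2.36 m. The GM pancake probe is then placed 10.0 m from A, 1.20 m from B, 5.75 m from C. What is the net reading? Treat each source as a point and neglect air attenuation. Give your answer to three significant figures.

118 mrem/h

Each source contributes Iᵢ·(dᵢ/rᵢ)²; contributions add.
A: 137 × (1.41/10.0)² = 2.724 mrem/h
B: 814 × (0.430/1.20)² = 104.5 mrem/h
C: 63.5 × (2.36/5.75)² = 10.70 mrem/h
Total = 2.724 + 104.5 + 10.70 = 117.9 mrem/h.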